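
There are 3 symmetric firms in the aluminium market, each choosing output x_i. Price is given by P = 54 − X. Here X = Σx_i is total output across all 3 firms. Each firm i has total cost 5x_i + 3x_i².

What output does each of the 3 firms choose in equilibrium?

A representative firm's profit is π_i = x_i(54 − X) − 5x_i − 3x_i², with X = x_i + Σ_{j≠i} x_j.
First-order condition: 49 − 8x_i − Σ_{j≠i} x_j = 0.
With identical firms, set every x_j = x: then 49 − 8x − 2x = 0, i.e. x = 49/10 = 4.9.

4.9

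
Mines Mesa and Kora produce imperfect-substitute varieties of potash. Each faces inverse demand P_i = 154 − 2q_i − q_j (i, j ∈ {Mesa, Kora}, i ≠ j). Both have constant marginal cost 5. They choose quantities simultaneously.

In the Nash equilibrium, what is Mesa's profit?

Mine Mesa's profit: π = q_{Mesa}(154 − 2q_{Mesa} − q_{Kora}) − 5q_{Mesa}.
∂π/∂q_{Mesa} = 149 − 4q_{Mesa} − q_{Kora} = 0 ⇒ q_{Mesa} = 37.25 − 0.25q_{Kora}.
The game is symmetric, so in equilibrium q_{Kora} = q_{Mesa}: the reaction function gives 1.25q_{Mesa} = 37.25, hence q_{Mesa} = 29.8.
P_{Mesa} = 154 − 2·29.8 − 29.8 = 64.6.
Profit = (64.6 − 5)·29.8 = 1776.08.

1776.08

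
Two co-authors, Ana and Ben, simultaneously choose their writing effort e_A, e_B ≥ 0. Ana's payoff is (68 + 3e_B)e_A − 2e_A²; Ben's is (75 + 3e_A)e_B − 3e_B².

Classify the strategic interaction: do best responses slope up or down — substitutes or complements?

Expanding Ana's payoff: 68e_A + 3e_Be_A − 2e_A².
∂π/∂e_A = 68 + 3e_B − 4e_A = 0, so e_A = 17 + 0.75e_B.
The best-response slope de_A/de_B = 0.75 > 0: the reaction function is upward-sloping, so the choices are strategic complements.

strategic complements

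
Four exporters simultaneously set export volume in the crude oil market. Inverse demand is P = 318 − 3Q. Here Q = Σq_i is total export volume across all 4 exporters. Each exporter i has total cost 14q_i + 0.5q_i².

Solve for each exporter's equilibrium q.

A representative exporter's profit is π_i = q_i(318 − 3Q) − 14q_i − 0.5q_i², with Q = q_i + Σ_{j≠i} q_j.
First-order condition: 304 − 7q_i − 3Σ_{j≠i} q_j = 0.
In a symmetric equilibrium every exporter chooses the same q, so Σ_{j≠i} q_j = 3q. The condition becomes 304 − 16q = 0, giving q = 304/16 = 19.

19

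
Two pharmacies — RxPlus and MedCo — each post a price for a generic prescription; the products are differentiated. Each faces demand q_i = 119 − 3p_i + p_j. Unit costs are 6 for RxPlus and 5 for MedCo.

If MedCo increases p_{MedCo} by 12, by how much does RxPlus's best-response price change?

2

RxPlus's profit: π = (p_{RxPlus} − 6)(119 − 3p_{RxPlus} + p_{MedCo}).
∂π/∂p_{RxPlus} = 137 − 6p_{RxPlus} + p_{MedCo} = 0 ⇒ p_{RxPlus} = 137/6 + (1/6)p_{MedCo}.
The reaction-function slope is 1/6, so a 12-unit rise in p_{MedCo} moves p_{RxPlus} by 1/6 × 12 = 2. RxPlus's best response rises — the actions are strategic complements.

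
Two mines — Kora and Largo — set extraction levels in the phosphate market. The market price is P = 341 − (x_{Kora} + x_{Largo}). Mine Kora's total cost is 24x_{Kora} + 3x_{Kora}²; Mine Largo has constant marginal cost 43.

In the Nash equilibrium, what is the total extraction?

160.2

Mine Kora's profit: π = x_{Kora}(341 − (x_{Kora} + x_{Largo})) − 24x_{Kora} − 3x_{Kora}².
∂π/∂x_{Kora} = 317 − 8x_{Kora} − x_{Largo} = 0, so x_{Kora} = 39.625 − 0.125x_{Largo}.
For Largo: ∂π/∂x_{Largo} = 298 − 2x_{Largo} − x_{Kora} = 0 ⇒ x_{Largo} = 149 − 0.5x_{Kora}.
Plugging x_{Largo} into Kora's best response: x_{Kora} = 39.625 − 0.125(149 − 0.5x_{Kora}) ⇒ 0.9375x_{Kora} = 21, so x_{Kora} = 22.4.
Then x_{Largo} = 149 − 0.5·22.4 = 137.8.
Total extraction: 22.4 + 137.8 = 160.2.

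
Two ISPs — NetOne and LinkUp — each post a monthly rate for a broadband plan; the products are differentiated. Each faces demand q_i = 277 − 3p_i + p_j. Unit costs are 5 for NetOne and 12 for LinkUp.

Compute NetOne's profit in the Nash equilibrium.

NetOne's profit: π = (p_{NetOne} − 5)(277 − 3p_{NetOne} + p_{LinkUp}).
∂π/∂p_{NetOne} = 292 − 6p_{NetOne} + p_{LinkUp} = 0 ⇒ p_{NetOne} = 146/3 + (1/6)p_{LinkUp}.
Similarly p_{LinkUp} = 313/6 + (1/6)p_{NetOne}.
Plugging p_{LinkUp} into NetOne's best response: p_{NetOne} = 146/3 + (1/6)(313/6 + (1/6)p_{NetOne}) ⇒ (35/36)p_{NetOne} = 2065/36, so p_{NetOne} = 59.
Then p_{LinkUp} = 313/6 + (1/6)·59 = 62.
q_{NetOne} = 277 − 3·59 + 62 = 162.
Profit = (59 − 5)·162 = 8748.

8748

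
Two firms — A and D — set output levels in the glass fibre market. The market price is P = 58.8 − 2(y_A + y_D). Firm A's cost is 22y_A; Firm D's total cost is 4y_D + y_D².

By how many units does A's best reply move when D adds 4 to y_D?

Firm A's profit: π = y_A(58.8 − 2(y_A + y_D)) − 22y_A.
∂π/∂y_A = 36.8 − 4y_A − 2y_D = 0, so y_A = 9.2 − 0.5y_D.
The reaction-function slope is −0.5, so a 4-unit rise in y_D moves y_A by −0.5 × 4 = −2. A's best response falls — the actions are strategic substitutes.

-2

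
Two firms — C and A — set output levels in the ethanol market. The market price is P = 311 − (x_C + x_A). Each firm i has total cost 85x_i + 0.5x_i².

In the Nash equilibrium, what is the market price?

198

Firm C's profit: π = x_C(311 − (x_C + x_A)) − 85x_C − 0.5x_C².
∂π/∂x_C = 226 − 3x_C − x_A = 0, so x_C = 226/3 − (1/3)x_A.
Setting x_C = x_A in the reaction function: x_C = 226/3 − (1/3)x_C, so x_C = (226/3) / (4/3) = 56.5.
Equilibrium price: P = 311 − 113 = 198.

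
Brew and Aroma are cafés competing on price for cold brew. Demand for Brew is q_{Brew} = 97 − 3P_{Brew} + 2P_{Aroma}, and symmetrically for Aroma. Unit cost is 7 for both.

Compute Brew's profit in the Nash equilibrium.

Brew's profit: π = (P_{Brew} − 7)(97 − 3P_{Brew} + 2P_{Aroma}).
∂π/∂P_{Brew} = 118 − 6P_{Brew} + 2P_{Aroma} = 0 ⇒ P_{Brew} = 59/3 + (1/3)P_{Aroma}.
Setting P_{Brew} = P_{Aroma} in the reaction function: P_{Brew} = 59/3 + (1/3)P_{Brew}, so P_{Brew} = (59/3) / (2/3) = 29.5.
q_{Brew} = 97 − 3·29.5 + 2·29.5 = 67.5.
Profit = (29.5 − 7)·67.5 = 1518.75.

1518.75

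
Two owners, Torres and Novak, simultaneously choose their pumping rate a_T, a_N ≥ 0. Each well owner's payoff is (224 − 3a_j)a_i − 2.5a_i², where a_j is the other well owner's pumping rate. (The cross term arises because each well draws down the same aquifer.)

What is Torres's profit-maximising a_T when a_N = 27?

28.6

Torres's payoff is (224 − 3a_N)a_T − 2.5a_T².
∂π/∂a_T = 224 − 3a_N − 5a_T = 0, so a_T = 44.8 − 0.6a_N.
At a_N = 27: a_T = 44.8 − 0.6·27 = 28.6.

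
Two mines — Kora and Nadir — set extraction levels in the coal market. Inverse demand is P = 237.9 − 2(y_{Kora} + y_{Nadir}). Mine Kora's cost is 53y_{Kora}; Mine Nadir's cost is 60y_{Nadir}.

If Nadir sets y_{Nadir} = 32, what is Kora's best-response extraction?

Mine Kora's profit: π = y_{Kora}(237.9 − 2(y_{Kora} + y_{Nadir})) − 53y_{Kora}.
∂π/∂y_{Kora} = 184.9 − 4y_{Kora} − 2y_{Nadir} = 0, so y_{Kora} = 46.225 − 0.5y_{Nadir}.
At y_{Nadir} = 32: y_{Kora} = 46.225 − 0.5·32 = 30.225.

30.225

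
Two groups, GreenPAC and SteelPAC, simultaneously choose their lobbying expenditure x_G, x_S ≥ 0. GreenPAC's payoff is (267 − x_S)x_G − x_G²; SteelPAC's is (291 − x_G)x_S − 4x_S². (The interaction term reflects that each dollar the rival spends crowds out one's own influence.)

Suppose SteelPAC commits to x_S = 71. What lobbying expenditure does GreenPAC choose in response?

Expanding GreenPAC's payoff: 267x_G − x_Sx_G − x_G².
∂π/∂x_G = 267 − x_S − 2x_G = 0, so x_G = 133.5 − 0.5x_S.
At x_S = 71: x_G = 133.5 − 0.5·71 = 98.

98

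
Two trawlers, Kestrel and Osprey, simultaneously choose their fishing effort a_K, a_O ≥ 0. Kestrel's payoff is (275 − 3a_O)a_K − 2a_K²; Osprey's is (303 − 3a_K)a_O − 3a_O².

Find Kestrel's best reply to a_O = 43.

36.5

Expanding Kestrel's payoff: 275a_K − 3a_Oa_K − 2a_K².
∂π/∂a_K = 275 − 3a_O − 4a_K = 0, so a_K = 68.75 − 0.75a_O.
At a_O = 43: a_K = 68.75 − 0.75·43 = 36.5.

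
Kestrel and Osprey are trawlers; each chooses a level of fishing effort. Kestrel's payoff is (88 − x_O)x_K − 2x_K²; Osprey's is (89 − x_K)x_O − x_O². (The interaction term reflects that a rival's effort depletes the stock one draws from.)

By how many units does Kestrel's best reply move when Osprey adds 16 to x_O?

Expanding Kestrel's payoff: 88x_K − x_Ox_K − 2x_K².
∂π/∂x_K = 88 − x_O − 4x_K = 0, so x_K = 22 − 0.25x_O.
The reaction-function slope is −0.25, so a 16-unit rise in x_O moves x_K by −0.25 × 16 = −4. Kestrel's best response falls — the actions are strategic substitutes.

-4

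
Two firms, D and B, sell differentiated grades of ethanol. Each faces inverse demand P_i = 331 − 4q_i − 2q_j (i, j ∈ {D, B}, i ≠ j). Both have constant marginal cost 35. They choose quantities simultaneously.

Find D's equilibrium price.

153.4

Firm D's profit: π = q_D(331 − 4q_D − 2q_B) − 35q_D.
∂π/∂q_D = 296 − 8q_D − 2q_B = 0 ⇒ q_D = 37 − 0.25q_B.
The game is symmetric, so in equilibrium q_B = q_D: the reaction function gives 1.25q_D = 37, hence q_D = 29.6.
P_D = 331 − 4·29.6 − 2·29.6 = 153.4.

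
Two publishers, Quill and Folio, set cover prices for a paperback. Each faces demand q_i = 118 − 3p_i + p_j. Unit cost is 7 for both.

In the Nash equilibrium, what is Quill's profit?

1297.92

Quill's profit: π = (p_{Quill} − 7)(118 − 3p_{Quill} + p_{Folio}).
∂π/∂p_{Quill} = 139 − 6p_{Quill} + p_{Folio} = 0 ⇒ p_{Quill} = 139/6 + (1/6)p_{Folio}.
Setting p_{Quill} = p_{Folio} in the reaction function: p_{Quill} = 139/6 + (1/6)p_{Quill}, so p_{Quill} = (139/6) / (5/6) = 27.8.
q_{Quill} = 118 − 3·27.8 + 27.8 = 62.4.
Profit = (27.8 − 7)·62.4 = 1297.92.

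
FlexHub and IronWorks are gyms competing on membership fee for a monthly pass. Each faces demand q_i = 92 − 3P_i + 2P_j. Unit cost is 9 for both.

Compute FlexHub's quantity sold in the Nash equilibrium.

62.25

FlexHub's profit: π = (P_{FlexHub} − 9)(92 − 3P_{FlexHub} + 2P_{IronWorks}).
∂π/∂P_{FlexHub} = 119 − 6P_{FlexHub} + 2P_{IronWorks} = 0 ⇒ P_{FlexHub} = 119/6 + (1/3)P_{IronWorks}.
The game is symmetric, so in equilibrium P_{IronWorks} = P_{FlexHub}: the reaction function gives (2/3)P_{FlexHub} = 119/6, hence P_{FlexHub} = 29.75.
q_{FlexHub} = 92 − 3·29.75 + 2·29.75 = 62.25.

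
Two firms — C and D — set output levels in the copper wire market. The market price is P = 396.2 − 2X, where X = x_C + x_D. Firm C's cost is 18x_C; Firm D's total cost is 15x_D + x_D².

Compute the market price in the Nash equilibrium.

Firm C's profit: π = x_C(396.2 − 2(x_C + x_D)) − 18x_C.
∂π/∂x_C = 378.2 − 4x_C − 2x_D = 0, so x_C = 94.55 − 0.5x_D.
For D: ∂π/∂x_D = 381.2 − 6x_D − 2x_C = 0 ⇒ x_D = 953/15 − (1/3)x_C.
Plugging x_D into C's best response: x_C = 94.55 − 0.5(953/15 − (1/3)x_C) ⇒ (5/6)x_C = 3767/60, so x_C = 75.34.
Then x_D = 953/15 − (1/3)·75.34 = 38.42.
Equilibrium price: P = 396.2 − 2·113.76 = 168.68.

168.68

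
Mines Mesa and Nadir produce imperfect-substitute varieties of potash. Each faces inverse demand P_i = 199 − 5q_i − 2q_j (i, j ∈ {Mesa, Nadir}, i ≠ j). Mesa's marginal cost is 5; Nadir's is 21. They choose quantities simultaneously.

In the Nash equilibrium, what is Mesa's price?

87.5

Mine Mesa's profit: π = q_{Mesa}(199 − 5q_{Mesa} − 2q_{Nadir}) − 5q_{Mesa}.
∂π/∂q_{Mesa} = 194 − 10q_{Mesa} − 2q_{Nadir} = 0 ⇒ q_{Mesa} = 19.4 − 0.2q_{Nadir}.
Similarly q_{Nadir} = 17.8 − 0.2q_{Mesa}.
Plugging q_{Nadir} into Mesa's best response: q_{Mesa} = 19.4 − 0.2(17.8 − 0.2q_{Mesa}) ⇒ 0.96q_{Mesa} = 15.84, so q_{Mesa} = 16.5.
Then q_{Nadir} = 17.8 − 0.2·16.5 = 14.5.
P_{Mesa} = 199 − 5·16.5 − 2·14.5 = 87.5.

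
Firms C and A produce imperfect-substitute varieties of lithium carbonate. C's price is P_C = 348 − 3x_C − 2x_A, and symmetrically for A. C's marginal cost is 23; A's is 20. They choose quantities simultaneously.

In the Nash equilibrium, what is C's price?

144.3125

Firm C's profit: π = x_C(348 − 3x_C − 2x_A) − 23x_C.
∂π/∂x_C = 325 − 6x_C − 2x_A = 0 ⇒ x_C = 325/6 − (1/3)x_A.
Similarly x_A = 164/3 − (1/3)x_C.
Solving the two reaction functions simultaneously: (1 − (−1/3)(−1/3))x_C = 325/6 − (1/3)·(164/3), so (8/9)x_C = 647/18 and x_C = 40.4375.
Then x_A = 164/3 − (1/3)·40.4375 = 41.1875.
P_C = 348 − 3·40.4375 − 2·41.1875 = 144.3125.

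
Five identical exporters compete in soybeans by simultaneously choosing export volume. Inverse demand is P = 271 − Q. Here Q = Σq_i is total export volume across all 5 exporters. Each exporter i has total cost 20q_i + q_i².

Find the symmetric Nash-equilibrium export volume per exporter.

31.375

A representative exporter's profit is π_i = q_i(271 − Q) − 20q_i − q_i², with Q = q_i + Σ_{j≠i} q_j.
First-order condition: 251 − 4q_i − Σ_{j≠i} q_j = 0.
With identical exporters, set every q_j = q: then 251 − 4q − 4q = 0, i.e. q = 251/8 = 31.375.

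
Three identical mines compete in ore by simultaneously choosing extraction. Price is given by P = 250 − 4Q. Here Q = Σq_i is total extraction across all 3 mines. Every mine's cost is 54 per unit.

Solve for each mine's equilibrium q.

A representative mine's profit is π_i = q_i(250 − 4Q) − 54q_i, with Q = q_i + Σ_{j≠i} q_j.
First-order condition: 196 − 8q_i − 4Σ_{j≠i} q_j = 0.
In a symmetric equilibrium every mine chooses the same q, so Σ_{j≠i} q_j = 2q. The condition becomes 196 − 16q = 0, giving q = 196/16 = 12.25.

12.25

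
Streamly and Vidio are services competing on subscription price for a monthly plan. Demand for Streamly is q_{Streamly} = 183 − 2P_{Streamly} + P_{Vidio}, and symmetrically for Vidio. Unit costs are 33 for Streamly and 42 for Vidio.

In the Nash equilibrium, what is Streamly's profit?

Streamly's profit: π = (P_{Streamly} − 33)(183 − 2P_{Streamly} + P_{Vidio}).
∂π/∂P_{Streamly} = 249 − 4P_{Streamly} + P_{Vidio} = 0 ⇒ P_{Streamly} = 62.25 + 0.25P_{Vidio}.
Similarly P_{Vidio} = 66.75 + 0.25P_{Streamly}.
Substituting the second reaction function into the first: P_{Streamly} = 62.25 + 0.25(66.75 + 0.25P_{Streamly}), which gives 0.9375P_{Streamly} = 78.9375 ⇒ P_{Streamly} = 84.2.
Then P_{Vidio} = 66.75 + 0.25·84.2 = 87.8.
q_{Streamly} = 183 − 2·84.2 + 87.8 = 102.4.
Profit = (84.2 − 33)·102.4 = 5242.88.

5242.88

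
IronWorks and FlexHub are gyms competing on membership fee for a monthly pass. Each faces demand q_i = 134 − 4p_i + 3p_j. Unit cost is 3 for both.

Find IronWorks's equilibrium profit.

2745.76

IronWorks's profit: π = (p_{IronWorks} − 3)(134 − 4p_{IronWorks} + 3p_{FlexHub}).
∂π/∂p_{IronWorks} = 146 − 8p_{IronWorks} + 3p_{FlexHub} = 0 ⇒ p_{IronWorks} = 18.25 + 0.375p_{FlexHub}.
Setting p_{IronWorks} = p_{FlexHub} in the reaction function: p_{IronWorks} = 18.25 + 0.375p_{IronWorks}, so p_{IronWorks} = 18.25 / 0.625 = 29.2.
q_{IronWorks} = 134 − 4·29.2 + 3·29.2 = 104.8.
Profit = (29.2 − 3)·104.8 = 2745.76.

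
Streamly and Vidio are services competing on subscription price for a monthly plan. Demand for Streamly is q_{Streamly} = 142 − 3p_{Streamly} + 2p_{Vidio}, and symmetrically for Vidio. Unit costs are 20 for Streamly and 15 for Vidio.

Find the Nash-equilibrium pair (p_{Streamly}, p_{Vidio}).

49.5625, 47.6875

Streamly's profit: π = (p_{Streamly} − 20)(142 − 3p_{Streamly} + 2p_{Vidio}).
∂π/∂p_{Streamly} = 202 − 6p_{Streamly} + 2p_{Vidio} = 0 ⇒ p_{Streamly} = 101/3 + (1/3)p_{Vidio}.
Similarly p_{Vidio} = 187/6 + (1/3)p_{Streamly}.
Solving the two reaction functions simultaneously: (1 − (1/3)(1/3))p_{Streamly} = 101/3 + (1/3)·(187/6), so (8/9)p_{Streamly} = 793/18 and p_{Streamly} = 49.5625.
Then p_{Vidio} = 187/6 + (1/3)·49.5625 = 47.6875.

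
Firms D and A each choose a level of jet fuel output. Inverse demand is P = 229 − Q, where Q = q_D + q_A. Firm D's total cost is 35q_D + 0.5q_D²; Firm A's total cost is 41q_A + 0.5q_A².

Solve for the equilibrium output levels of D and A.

Firm D's profit: π = q_D(229 − (q_D + q_A)) − 35q_D − 0.5q_D².
∂π/∂q_D = 194 − 3q_D − q_A = 0, so q_D = 194/3 − (1/3)q_A.
By the same steps for A: q_A = 188/3 − (1/3)q_D.
Solving the two reaction functions simultaneously: (1 − (−1/3)(−1/3))q_D = 194/3 − (1/3)·(188/3), so (8/9)q_D = 394/9 and q_D = 49.25.
Then q_A = 188/3 − (1/3)·49.25 = 46.25.

49.25, 46.25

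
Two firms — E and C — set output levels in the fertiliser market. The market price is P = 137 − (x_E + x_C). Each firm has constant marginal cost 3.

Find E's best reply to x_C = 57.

Firm E's profit: π = x_E(137 − (x_E + x_C)) − 3x_E.
∂π/∂x_E = 134 − 2x_E − x_C = 0, so x_E = 67 − 0.5x_C.
At x_C = 57: x_E = 67 − 0.5·57 = 38.5.

38.5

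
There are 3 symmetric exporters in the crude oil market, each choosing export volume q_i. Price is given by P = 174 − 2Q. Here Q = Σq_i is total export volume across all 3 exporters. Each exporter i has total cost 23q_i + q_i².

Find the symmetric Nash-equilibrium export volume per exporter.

15.1

A representative exporter's profit is π_i = q_i(174 − 2Q) − 23q_i − q_i², with Q = q_i + Σ_{j≠i} q_j.
First-order condition: 151 − 6q_i − 2Σ_{j≠i} q_j = 0.
Imposing symmetry (q_j = q for all j) turns Σ_{j≠i} q_j into 2q, so 151 = 10q and q = 15.1.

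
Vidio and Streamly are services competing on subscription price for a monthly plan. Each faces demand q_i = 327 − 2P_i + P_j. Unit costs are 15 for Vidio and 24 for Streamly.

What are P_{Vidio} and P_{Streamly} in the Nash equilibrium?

Vidio's profit: π = (P_{Vidio} − 15)(327 − 2P_{Vidio} + P_{Streamly}).
∂π/∂P_{Vidio} = 357 − 4P_{Vidio} + P_{Streamly} = 0 ⇒ P_{Vidio} = 89.25 + 0.25P_{Streamly}.
Similarly P_{Streamly} = 93.75 + 0.25P_{Vidio}.
Solving the two reaction functions simultaneously: (1 − (0.25)(0.25))P_{Vidio} = 89.25 + 0.25·93.75, so 0.9375P_{Vidio} = 112.6875 and P_{Vidio} = 120.2.
Then P_{Streamly} = 93.75 + 0.25·120.2 = 123.8.

120.2, 123.8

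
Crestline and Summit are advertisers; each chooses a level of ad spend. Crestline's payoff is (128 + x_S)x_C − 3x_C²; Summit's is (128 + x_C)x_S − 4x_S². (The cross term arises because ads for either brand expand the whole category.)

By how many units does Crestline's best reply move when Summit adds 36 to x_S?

6

Expanding Crestline's payoff: 128x_C + x_Sx_C − 3x_C².
∂π/∂x_C = 128 + x_S − 6x_C = 0, so x_C = 64/3 + (1/6)x_S.
The reaction-function slope is 1/6, so a 36-unit rise in x_S moves x_C by 1/6 × 36 = 6. Crestline's best response rises — the actions are strategic complements.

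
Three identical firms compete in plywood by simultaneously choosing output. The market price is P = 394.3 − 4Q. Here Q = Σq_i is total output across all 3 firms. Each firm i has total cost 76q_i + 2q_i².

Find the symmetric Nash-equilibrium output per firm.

15.915

A representative firm's profit is π_i = q_i(394.3 − 4Q) − 76q_i − 2q_i², with Q = q_i + Σ_{j≠i} q_j.
First-order condition: 318.3 − 12q_i − 4Σ_{j≠i} q_j = 0.
Imposing symmetry (q_j = q for all j) turns Σ_{j≠i} q_j into 2q, so 318.3 = 20q and q = 15.915.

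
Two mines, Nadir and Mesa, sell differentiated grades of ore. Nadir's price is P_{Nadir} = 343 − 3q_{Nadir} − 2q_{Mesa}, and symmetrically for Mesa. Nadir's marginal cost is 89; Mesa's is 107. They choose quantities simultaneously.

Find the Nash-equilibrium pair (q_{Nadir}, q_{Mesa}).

Mine Nadir's profit: π = q_{Nadir}(343 − 3q_{Nadir} − 2q_{Mesa}) − 89q_{Nadir}.
∂π/∂q_{Nadir} = 254 − 6q_{Nadir} − 2q_{Mesa} = 0 ⇒ q_{Nadir} = 127/3 − (1/3)q_{Mesa}.
Similarly q_{Mesa} = 118/3 − (1/3)q_{Nadir}.
Plugging q_{Mesa} into Nadir's best response: q_{Nadir} = 127/3 − (1/3)(118/3 − (1/3)q_{Nadir}) ⇒ (8/9)q_{Nadir} = 263/9, so q_{Nadir} = 32.875.
Then q_{Mesa} = 118/3 − (1/3)·32.875 = 28.375.

32.875, 28.375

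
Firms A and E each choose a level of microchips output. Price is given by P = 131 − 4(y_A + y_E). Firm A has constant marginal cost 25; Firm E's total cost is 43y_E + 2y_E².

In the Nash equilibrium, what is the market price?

71

Firm A's profit: π = y_A(131 − 4(y_A + y_E)) − 25y_A.
∂π/∂y_A = 106 − 8y_A − 4y_E = 0, so y_A = 13.25 − 0.5y_E.
For E: ∂π/∂y_E = 88 − 12y_E − 4y_A = 0 ⇒ y_E = 22/3 − (1/3)y_A.
Substituting the second reaction function into the first: y_A = 13.25 − 0.5(22/3 − (1/3)y_A), which gives (5/6)y_A = 115/12 ⇒ y_A = 11.5.
Then y_E = 22/3 − (1/3)·11.5 = 3.5.
Equilibrium price: P = 131 − 4·15 = 71.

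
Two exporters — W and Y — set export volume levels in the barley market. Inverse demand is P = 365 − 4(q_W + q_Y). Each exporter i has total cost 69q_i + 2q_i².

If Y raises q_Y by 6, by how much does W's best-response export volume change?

-2

Exporter W's profit: π = q_W(365 − 4(q_W + q_Y)) − 69q_W − 2q_W².
∂π/∂q_W = 296 − 12q_W − 4q_Y = 0, so q_W = 74/3 − (1/3)q_Y.
The reaction-function slope is −1/3, so a 6-unit rise in q_Y moves q_W by −1/3 × 6 = −2. W's best response falls — the actions are strategic substitutes.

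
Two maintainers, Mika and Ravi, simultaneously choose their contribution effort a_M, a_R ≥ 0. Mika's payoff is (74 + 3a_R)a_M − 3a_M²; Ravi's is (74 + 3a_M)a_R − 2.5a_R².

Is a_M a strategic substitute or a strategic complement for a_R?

strategic complements

Expanding Mika's payoff: 74a_M + 3a_Ra_M − 3a_M².
∂π/∂a_M = 74 + 3a_R − 6a_M = 0, so a_M = 37/3 + 0.5a_R.
The best-response slope da_M/da_R = 0.5 > 0: the reaction function is upward-sloping, so the choices are strategic complements.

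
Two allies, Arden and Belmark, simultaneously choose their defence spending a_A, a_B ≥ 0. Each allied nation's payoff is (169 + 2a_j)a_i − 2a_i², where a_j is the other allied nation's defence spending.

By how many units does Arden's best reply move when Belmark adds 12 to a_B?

Arden's payoff is (169 + 2a_B)a_A − 2a_A².
∂π/∂a_A = 169 + 2a_B − 4a_A = 0, so a_A = 42.25 + 0.5a_B.
The reaction-function slope is 0.5, so a 12-unit rise in a_B moves a_A by 0.5 × 12 = 6. Arden's best response rises — the actions are strategic complements.

6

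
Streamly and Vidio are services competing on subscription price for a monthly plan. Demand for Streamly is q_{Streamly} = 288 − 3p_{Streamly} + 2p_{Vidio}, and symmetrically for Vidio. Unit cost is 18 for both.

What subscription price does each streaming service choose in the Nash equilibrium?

Streamly's profit: π = (p_{Streamly} − 18)(288 − 3p_{Streamly} + 2p_{Vidio}).
∂π/∂p_{Streamly} = 342 − 6p_{Streamly} + 2p_{Vidio} = 0 ⇒ p_{Streamly} = 57 + (1/3)p_{Vidio}.
Setting p_{Streamly} = p_{Vidio} in the reaction function: p_{Streamly} = 57 + (1/3)p_{Streamly}, so p_{Streamly} = 57 / (2/3) = 85.5.

85.5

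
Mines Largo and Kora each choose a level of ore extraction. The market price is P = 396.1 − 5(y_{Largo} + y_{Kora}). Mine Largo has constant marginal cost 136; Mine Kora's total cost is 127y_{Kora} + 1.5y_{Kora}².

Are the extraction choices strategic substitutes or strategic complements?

strategic substitutes

Mine Largo's profit: π = y_{Largo}(396.1 − 5(y_{Largo} + y_{Kora})) − 136y_{Largo}.
∂π/∂y_{Largo} = 260.1 − 10y_{Largo} − 5y_{Kora} = 0, so y_{Largo} = 26.01 − 0.5y_{Kora}.
The best-response slope dy_{Largo}/dy_{Kora} = −0.5 < 0: the reaction function is downward-sloping, so the choices are strategic substitutes.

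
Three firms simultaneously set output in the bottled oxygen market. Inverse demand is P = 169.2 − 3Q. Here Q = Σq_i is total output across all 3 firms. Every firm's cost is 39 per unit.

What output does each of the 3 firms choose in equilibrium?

10.85

A representative firm's profit is π_i = q_i(169.2 − 3Q) − 39q_i, with Q = q_i + Σ_{j≠i} q_j.
First-order condition: 130.2 − 6q_i − 3Σ_{j≠i} q_j = 0.
With identical firms, set every q_j = q: then 130.2 − 6q − 6q = 0, i.e. q = 130.2/12 = 10.85.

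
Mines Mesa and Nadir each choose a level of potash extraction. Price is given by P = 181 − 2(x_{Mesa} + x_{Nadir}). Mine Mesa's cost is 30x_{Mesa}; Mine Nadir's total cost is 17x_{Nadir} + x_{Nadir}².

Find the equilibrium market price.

Mine Mesa's profit: π = x_{Mesa}(181 − 2(x_{Mesa} + x_{Nadir})) − 30x_{Mesa}.
∂π/∂x_{Mesa} = 151 − 4x_{Mesa} − 2x_{Nadir} = 0, so x_{Mesa} = 37.75 − 0.5x_{Nadir}.
For Nadir: ∂π/∂x_{Nadir} = 164 − 6x_{Nadir} − 2x_{Mesa} = 0 ⇒ x_{Nadir} = 82/3 − (1/3)x_{Mesa}.
Solving the two reaction functions simultaneously: (1 − (−0.5)(−1/3))x_{Mesa} = 37.75 − 0.5·(82/3), so (5/6)x_{Mesa} = 289/12 and x_{Mesa} = 28.9.
Then x_{Nadir} = 82/3 − (1/3)·28.9 = 17.7.
Equilibrium price: P = 181 − 2·46.6 = 87.8.

87.8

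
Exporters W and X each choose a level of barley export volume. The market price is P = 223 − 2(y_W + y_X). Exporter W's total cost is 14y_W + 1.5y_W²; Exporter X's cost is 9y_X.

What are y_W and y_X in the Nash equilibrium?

17, 45

Exporter W's profit: π = y_W(223 − 2(y_W + y_X)) − 14y_W − 1.5y_W².
∂π/∂y_W = 209 − 7y_W − 2y_X = 0, so y_W = 209/7 − (2/7)y_X.
For X: ∂π/∂y_X = 214 − 4y_X − 2y_W = 0 ⇒ y_X = 53.5 − 0.5y_W.
Substituting the second reaction function into the first: y_W = 209/7 − (2/7)(53.5 − 0.5y_W), which gives (6/7)y_W = 102/7 ⇒ y_W = 17.
Then y_X = 53.5 − 0.5·17 = 45.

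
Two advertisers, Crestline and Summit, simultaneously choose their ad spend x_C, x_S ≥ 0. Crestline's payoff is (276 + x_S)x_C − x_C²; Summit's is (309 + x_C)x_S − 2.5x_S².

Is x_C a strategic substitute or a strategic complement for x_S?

strategic complements

Expanding Crestline's payoff: 276x_C + x_Sx_C − x_C².
∂π/∂x_C = 276 + x_S − 2x_C = 0, so x_C = 138 + 0.5x_S.
The best-response slope dx_C/dx_S = 0.5 > 0: the reaction function is upward-sloping, so the choices are strategic complements.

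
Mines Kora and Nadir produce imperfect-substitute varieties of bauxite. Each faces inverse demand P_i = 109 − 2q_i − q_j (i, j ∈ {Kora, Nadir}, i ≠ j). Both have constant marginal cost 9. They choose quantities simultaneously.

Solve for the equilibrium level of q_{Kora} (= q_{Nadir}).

20

Mine Kora's profit: π = q_{Kora}(109 − 2q_{Kora} − q_{Nadir}) − 9q_{Kora}.
∂π/∂q_{Kora} = 100 − 4q_{Kora} − q_{Nadir} = 0 ⇒ q_{Kora} = 25 − 0.25q_{Nadir}.
Setting q_{Kora} = q_{Nadir} in the reaction function: q_{Kora} = 25 − 0.25q_{Kora}, so q_{Kora} = 25 / 1.25 = 20.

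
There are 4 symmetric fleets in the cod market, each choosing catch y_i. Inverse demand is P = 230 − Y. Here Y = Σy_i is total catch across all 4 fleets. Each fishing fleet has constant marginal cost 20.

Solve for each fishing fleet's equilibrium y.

A representative fishing fleet's profit is π_i = y_i(230 − Y) − 20y_i, with Y = y_i + Σ_{j≠i} y_j.
First-order condition: 210 − 2y_i − Σ_{j≠i} y_j = 0.
Imposing symmetry (y_j = y for all j) turns Σ_{j≠i} y_j into 3y, so 210 = 5y and y = 42.

42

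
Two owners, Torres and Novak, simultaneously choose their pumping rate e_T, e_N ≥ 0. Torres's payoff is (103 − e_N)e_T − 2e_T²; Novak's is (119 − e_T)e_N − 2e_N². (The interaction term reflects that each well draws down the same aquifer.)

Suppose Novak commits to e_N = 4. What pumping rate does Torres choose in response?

24.75

Expanding Torres's payoff: 103e_T − e_Ne_T − 2e_T².
∂π/∂e_T = 103 − e_N − 4e_T = 0, so e_T = 25.75 − 0.25e_N.
At e_N = 4: e_T = 25.75 − 0.25·4 = 24.75.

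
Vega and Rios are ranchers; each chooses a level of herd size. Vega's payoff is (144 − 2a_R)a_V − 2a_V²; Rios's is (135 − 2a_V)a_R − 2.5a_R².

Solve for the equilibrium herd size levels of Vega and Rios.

28.125, 15.75

Expanding Vega's payoff: 144a_V − 2a_Ra_V − 2a_V².
∂π/∂a_V = 144 − 2a_R − 4a_V = 0, so a_V = 36 − 0.5a_R.
Likewise for Rios: a_R = 27 − 0.4a_V.
Plugging a_R into Vega's best response: a_V = 36 − 0.5(27 − 0.4a_V) ⇒ 0.8a_V = 22.5, so a_V = 28.125.
Then a_R = 27 − 0.4·28.125 = 15.75.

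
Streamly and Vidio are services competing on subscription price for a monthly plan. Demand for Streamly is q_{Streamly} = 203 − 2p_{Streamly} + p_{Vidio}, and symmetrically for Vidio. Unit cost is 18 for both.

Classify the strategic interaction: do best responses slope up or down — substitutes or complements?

Streamly's profit: π = (p_{Streamly} − 18)(203 − 2p_{Streamly} + p_{Vidio}).
∂π/∂p_{Streamly} = 239 − 4p_{Streamly} + p_{Vidio} = 0 ⇒ p_{Streamly} = 59.75 + 0.25p_{Vidio}.
The best-response slope dp_{Streamly}/dp_{Vidio} = 0.25 > 0: the reaction function is upward-sloping, so the choices are strategic complements.

strategic complements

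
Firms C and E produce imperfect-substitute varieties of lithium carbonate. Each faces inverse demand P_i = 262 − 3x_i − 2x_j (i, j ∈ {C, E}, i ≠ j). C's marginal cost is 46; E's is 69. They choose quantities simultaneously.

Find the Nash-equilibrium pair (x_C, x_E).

Firm C's profit: π = x_C(262 − 3x_C − 2x_E) − 46x_C.
∂π/∂x_C = 216 − 6x_C − 2x_E = 0 ⇒ x_C = 36 − (1/3)x_E.
Similarly x_E = 193/6 − (1/3)x_C.
Substituting the second reaction function into the first: x_C = 36 − (1/3)(193/6 − (1/3)x_C), which gives (8/9)x_C = 455/18 ⇒ x_C = 28.4375.
Then x_E = 193/6 − (1/3)·28.4375 = 22.6875.

28.4375, 22.6875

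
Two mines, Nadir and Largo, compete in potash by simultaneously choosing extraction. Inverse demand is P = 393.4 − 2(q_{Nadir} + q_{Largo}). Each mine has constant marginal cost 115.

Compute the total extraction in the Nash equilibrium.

92.8

Mine Nadir's profit: π = q_{Nadir}(393.4 − 2(q_{Nadir} + q_{Largo})) − 115q_{Nadir}.
∂π/∂q_{Nadir} = 278.4 − 4q_{Nadir} − 2q_{Largo} = 0, so q_{Nadir} = 69.6 − 0.5q_{Largo}.
The game is symmetric, so in equilibrium q_{Largo} = q_{Nadir}: the reaction function gives 1.5q_{Nadir} = 69.6, hence q_{Nadir} = 46.4.
Total extraction: 46.4 + 46.4 = 92.8.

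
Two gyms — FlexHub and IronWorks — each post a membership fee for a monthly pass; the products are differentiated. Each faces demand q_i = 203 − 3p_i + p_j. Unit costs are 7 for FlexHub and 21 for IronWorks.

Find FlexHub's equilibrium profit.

4563

FlexHub's profit: π = (p_{FlexHub} − 7)(203 − 3p_{FlexHub} + p_{IronWorks}).
∂π/∂p_{FlexHub} = 224 − 6p_{FlexHub} + p_{IronWorks} = 0 ⇒ p_{FlexHub} = 112/3 + (1/6)p_{IronWorks}.
Similarly p_{IronWorks} = 133/3 + (1/6)p_{FlexHub}.
Substituting the second reaction function into the first: p_{FlexHub} = 112/3 + (1/6)(133/3 + (1/6)p_{FlexHub}), which gives (35/36)p_{FlexHub} = 805/18 ⇒ p_{FlexHub} = 46.
Then p_{IronWorks} = 133/3 + (1/6)·46 = 52.
q_{FlexHub} = 203 − 3·46 + 52 = 117.
Profit = (46 − 7)·117 = 4563.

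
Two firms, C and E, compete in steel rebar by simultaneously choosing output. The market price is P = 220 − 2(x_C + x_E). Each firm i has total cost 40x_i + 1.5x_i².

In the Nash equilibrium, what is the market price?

140

Firm C's profit: π = x_C(220 − 2(x_C + x_E)) − 40x_C − 1.5x_C².
∂π/∂x_C = 180 − 7x_C − 2x_E = 0, so x_C = 180/7 − (2/7)x_E.
The game is symmetric, so in equilibrium x_E = x_C: the reaction function gives (9/7)x_C = 180/7, hence x_C = 20.
Equilibrium price: P = 220 − 2·40 = 140.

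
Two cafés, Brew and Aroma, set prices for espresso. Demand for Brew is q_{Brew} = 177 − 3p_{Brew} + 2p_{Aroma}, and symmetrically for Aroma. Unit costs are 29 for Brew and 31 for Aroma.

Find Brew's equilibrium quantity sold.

112.125

Brew's profit: π = (p_{Brew} − 29)(177 − 3p_{Brew} + 2p_{Aroma}).
∂π/∂p_{Brew} = 264 − 6p_{Brew} + 2p_{Aroma} = 0 ⇒ p_{Brew} = 44 + (1/3)p_{Aroma}.
Similarly p_{Aroma} = 45 + (1/3)p_{Brew}.
Plugging p_{Aroma} into Brew's best response: p_{Brew} = 44 + (1/3)(45 + (1/3)p_{Brew}) ⇒ (8/9)p_{Brew} = 59, so p_{Brew} = 66.375.
Then p_{Aroma} = 45 + (1/3)·66.375 = 67.125.
q_{Brew} = 177 − 3·66.375 + 2·67.125 = 112.125.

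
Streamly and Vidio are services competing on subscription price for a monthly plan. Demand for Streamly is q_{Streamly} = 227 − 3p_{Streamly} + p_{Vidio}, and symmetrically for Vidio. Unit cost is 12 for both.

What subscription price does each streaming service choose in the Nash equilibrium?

Streamly's profit: π = (p_{Streamly} − 12)(227 − 3p_{Streamly} + p_{Vidio}).
∂π/∂p_{Streamly} = 263 − 6p_{Streamly} + p_{Vidio} = 0 ⇒ p_{Streamly} = 263/6 + (1/6)p_{Vidio}.
The game is symmetric, so in equilibrium p_{Vidio} = p_{Streamly}: the reaction function gives (5/6)p_{Streamly} = 263/6, hence p_{Streamly} = 52.6.

52.6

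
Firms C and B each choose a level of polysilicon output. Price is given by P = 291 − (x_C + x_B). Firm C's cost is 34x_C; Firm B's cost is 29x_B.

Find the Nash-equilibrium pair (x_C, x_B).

84, 89

Firm C's profit: π = x_C(291 − (x_C + x_B)) − 34x_C.
∂π/∂x_C = 257 − 2x_C − x_B = 0, so x_C = 128.5 − 0.5x_B.
By the same steps for B: x_B = 131 − 0.5x_C.
Substituting the second reaction function into the first: x_C = 128.5 − 0.5(131 − 0.5x_C), which gives 0.75x_C = 63 ⇒ x_C = 84.
Then x_B = 131 − 0.5·84 = 89.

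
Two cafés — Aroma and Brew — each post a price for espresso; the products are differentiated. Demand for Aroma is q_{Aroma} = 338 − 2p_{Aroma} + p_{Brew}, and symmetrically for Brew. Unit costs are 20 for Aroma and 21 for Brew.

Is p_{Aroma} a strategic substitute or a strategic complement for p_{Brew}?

Aroma's profit: π = (p_{Aroma} − 20)(338 − 2p_{Aroma} + p_{Brew}).
∂π/∂p_{Aroma} = 378 − 4p_{Aroma} + p_{Brew} = 0 ⇒ p_{Aroma} = 94.5 + 0.25p_{Brew}.
The best-response slope dp_{Aroma}/dp_{Brew} = 0.25 > 0: the reaction function is upward-sloping, so the choices are strategic complements.

strategic complements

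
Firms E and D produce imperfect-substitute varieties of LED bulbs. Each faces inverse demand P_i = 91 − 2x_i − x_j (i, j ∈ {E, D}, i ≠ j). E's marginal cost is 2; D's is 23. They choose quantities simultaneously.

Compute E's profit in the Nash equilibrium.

Firm E's profit: π = x_E(91 − 2x_E − x_D) − 2x_E.
∂π/∂x_E = 89 − 4x_E − x_D = 0 ⇒ x_E = 22.25 − 0.25x_D.
Similarly x_D = 17 − 0.25x_E.
Solving the two reaction functions simultaneously: (1 − (−0.25)(−0.25))x_E = 22.25 − 0.25·17, so 0.9375x_E = 18 and x_E = 19.2.
Then x_D = 17 − 0.25·19.2 = 12.2.
P_E = 91 − 2·19.2 − 12.2 = 40.4.
Profit = (40.4 − 2)·19.2 = 737.28.

737.28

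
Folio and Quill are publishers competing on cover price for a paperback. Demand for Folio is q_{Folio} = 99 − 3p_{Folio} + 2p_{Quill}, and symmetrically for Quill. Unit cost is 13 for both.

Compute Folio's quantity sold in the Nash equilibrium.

64.5

Folio's profit: π = (p_{Folio} − 13)(99 − 3p_{Folio} + 2p_{Quill}).
∂π/∂p_{Folio} = 138 − 6p_{Folio} + 2p_{Quill} = 0 ⇒ p_{Folio} = 23 + (1/3)p_{Quill}.
The game is symmetric, so in equilibrium p_{Quill} = p_{Folio}: the reaction function gives (2/3)p_{Folio} = 23, hence p_{Folio} = 34.5.
q_{Folio} = 99 − 3·34.5 + 2·34.5 = 64.5.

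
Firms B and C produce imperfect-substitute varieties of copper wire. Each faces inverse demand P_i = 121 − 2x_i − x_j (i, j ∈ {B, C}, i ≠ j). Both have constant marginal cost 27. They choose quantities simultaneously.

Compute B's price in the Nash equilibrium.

64.6

Firm B's profit: π = x_B(121 − 2x_B − x_C) − 27x_B.
∂π/∂x_B = 94 − 4x_B − x_C = 0 ⇒ x_B = 23.5 − 0.25x_C.
The game is symmetric, so in equilibrium x_C = x_B: the reaction function gives 1.25x_B = 23.5, hence x_B = 18.8.
P_B = 121 − 2·18.8 − 18.8 = 64.6.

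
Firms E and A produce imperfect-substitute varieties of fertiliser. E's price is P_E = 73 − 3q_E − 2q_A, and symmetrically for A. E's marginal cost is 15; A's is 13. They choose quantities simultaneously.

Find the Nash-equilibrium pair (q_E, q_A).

Firm E's profit: π = q_E(73 − 3q_E − 2q_A) − 15q_E.
∂π/∂q_E = 58 − 6q_E − 2q_A = 0 ⇒ q_E = 29/3 − (1/3)q_A.
Similarly q_A = 10 − (1/3)q_E.
Substituting the second reaction function into the first: q_E = 29/3 − (1/3)(10 − (1/3)q_E), which gives (8/9)q_E = 19/3 ⇒ q_E = 7.125.
Then q_A = 10 − (1/3)·7.125 = 7.625.

7.125, 7.625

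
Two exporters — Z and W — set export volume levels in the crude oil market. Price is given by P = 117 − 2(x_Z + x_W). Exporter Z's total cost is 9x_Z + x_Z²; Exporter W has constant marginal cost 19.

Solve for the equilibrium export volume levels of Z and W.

11.8, 18.6

Exporter Z's profit: π = x_Z(117 − 2(x_Z + x_W)) − 9x_Z − x_Z².
∂π/∂x_Z = 108 − 6x_Z − 2x_W = 0, so x_Z = 18 − (1/3)x_W.
For W: ∂π/∂x_W = 98 − 4x_W − 2x_Z = 0 ⇒ x_W = 24.5 − 0.5x_Z.
Substituting the second reaction function into the first: x_Z = 18 − (1/3)(24.5 − 0.5x_Z), which gives (5/6)x_Z = 59/6 ⇒ x_Z = 11.8.
Then x_W = 24.5 − 0.5·11.8 = 18.6.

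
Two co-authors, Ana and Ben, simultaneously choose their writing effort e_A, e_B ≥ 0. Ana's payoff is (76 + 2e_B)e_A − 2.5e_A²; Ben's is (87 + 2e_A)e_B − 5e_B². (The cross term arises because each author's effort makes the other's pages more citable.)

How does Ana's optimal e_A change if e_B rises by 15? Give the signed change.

Expanding Ana's payoff: 76e_A + 2e_Be_A − 2.5e_A².
∂π/∂e_A = 76 + 2e_B − 5e_A = 0, so e_A = 15.2 + 0.4e_B.
The reaction-function slope is 0.4, so a 15-unit rise in e_B moves e_A by 0.4 × 15 = 6. Ana's best response rises — the actions are strategic complements.

6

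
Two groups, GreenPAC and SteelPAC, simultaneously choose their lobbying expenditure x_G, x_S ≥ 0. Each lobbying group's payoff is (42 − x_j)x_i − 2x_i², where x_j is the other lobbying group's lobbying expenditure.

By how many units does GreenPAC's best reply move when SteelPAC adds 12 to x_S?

GreenPAC's payoff is (42 − x_S)x_G − 2x_G².
∂π/∂x_G = 42 − x_S − 4x_G = 0, so x_G = 10.5 − 0.25x_S.
The reaction-function slope is −0.25, so a 12-unit rise in x_S moves x_G by −0.25 × 12 = −3. GreenPAC's best response falls — the actions are strategic substitutes.

-3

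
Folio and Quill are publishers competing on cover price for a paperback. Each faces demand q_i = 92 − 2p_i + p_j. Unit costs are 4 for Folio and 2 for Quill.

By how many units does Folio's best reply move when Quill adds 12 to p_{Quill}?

Folio's profit: π = (p_{Folio} − 4)(92 − 2p_{Folio} + p_{Quill}).
∂π/∂p_{Folio} = 100 − 4p_{Folio} + p_{Quill} = 0 ⇒ p_{Folio} = 25 + 0.25p_{Quill}.
The reaction-function slope is 0.25, so a 12-unit rise in p_{Quill} moves p_{Folio} by 0.25 × 12 = 3. Folio's best response rises — the actions are strategic complements.

3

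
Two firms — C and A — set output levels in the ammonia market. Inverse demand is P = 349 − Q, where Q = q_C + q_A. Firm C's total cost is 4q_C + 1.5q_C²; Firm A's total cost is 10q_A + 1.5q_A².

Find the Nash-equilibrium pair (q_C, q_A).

57.75, 56.25

Firm C's profit: π = q_C(349 − (q_C + q_A)) − 4q_C − 1.5q_C².
∂π/∂q_C = 345 − 5q_C − q_A = 0, so q_C = 69 − 0.2q_A.
By the same steps for A: q_A = 67.8 − 0.2q_C.
Plugging q_A into C's best response: q_C = 69 − 0.2(67.8 − 0.2q_C) ⇒ 0.96q_C = 55.44, so q_C = 57.75.
Then q_A = 67.8 − 0.2·57.75 = 56.25.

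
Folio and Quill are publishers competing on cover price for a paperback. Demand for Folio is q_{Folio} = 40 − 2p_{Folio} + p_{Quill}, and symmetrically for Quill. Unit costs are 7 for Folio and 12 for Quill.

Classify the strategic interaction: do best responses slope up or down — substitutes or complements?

strategic complements

Folio's profit: π = (p_{Folio} − 7)(40 − 2p_{Folio} + p_{Quill}).
∂π/∂p_{Folio} = 54 − 4p_{Folio} + p_{Quill} = 0 ⇒ p_{Folio} = 13.5 + 0.25p_{Quill}.
The best-response slope dp_{Folio}/dp_{Quill} = 0.25 > 0: the reaction function is upward-sloping, so the choices are strategic complements.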